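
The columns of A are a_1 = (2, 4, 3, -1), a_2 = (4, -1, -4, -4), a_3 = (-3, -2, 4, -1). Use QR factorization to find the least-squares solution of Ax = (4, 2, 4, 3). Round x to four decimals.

a_1 = (2, 4, 3, -1); ‖a_1‖ = 5.4772, so e_1 = (0.3651, 0.7303, 0.5477, -0.1826).
e_1·a_2 = 0.3651·4 + 0.7303·(-1) + 0.5477·(-4) + (-0.1826)·(-4) = -0.7303.
u_2 = a_2 + 0.7303·e_1 = (4.2667, -0.4667, -3.6000, -4.1333).
‖u_2‖ = 6.9618, so e_2 = (0.6129, -0.0670, -0.5171, -0.5937).
e_1·a_3 = 0.3651·(-3) + 0.7303·(-2) + 0.5477·4 + (-0.1826)·(-1) = -0.1826; e_2·a_3 = 0.6129·(-3) + (-0.0670)·(-2) + (-0.5171)·4 + (-0.5937)·(-1) = -3.1793.
u_3 = a_3 + 0.1826·e_1 + 3.1793·e_2 = (-0.9849, -2.0798, 2.4560, -2.9209).
‖u_3‖ = 4.4563, so e_3 = (-0.2210, -0.4667, 0.5511, -0.6554).
Qᵀb = (4.5644, -1.5322, -1.5793).
Back-substitute: x_3 = -1.5793/4.4563 = -0.3544.
x_2 = (-1.5322 + 3.1793·(-0.3544))/6.9618 = -0.3819.
x_1 = (4.5644 + 0.7303·(-0.3819) + 0.1826·(-0.3544))/5.4772 = 0.7706.

x = (0.7706, -0.3819, -0.3544)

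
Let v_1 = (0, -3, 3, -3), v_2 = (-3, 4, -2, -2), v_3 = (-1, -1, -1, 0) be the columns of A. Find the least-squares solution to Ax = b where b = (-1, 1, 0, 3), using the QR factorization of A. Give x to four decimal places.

x = (-0.5149, -0.1585, 0.0528)

v_1 = (0, -3, 3, -3); ‖v_1‖ = 5.1962, so e_1 = (0.0000, -0.5774, 0.5774, -0.5774).
e_1·v_2 = 0.0000·(-3) + (-0.5774)·4 + 0.5774·(-2) + (-0.5774)·(-2) = -2.3094.
u_2 = v_2 + 2.3094·e_1 = (-3.0000, 2.6667, -0.6667, -3.3333).
‖u_2‖ = 5.2599, so e_2 = (-0.5704, 0.5070, -0.1267, -0.6337).
e_1·v_3 = 0.0000·(-1) + (-0.5774)·(-1) + 0.5774·(-1) + (-0.5774)·0 = 0.0000; e_2·v_3 = (-0.5704)·(-1) + 0.5070·(-1) + (-0.1267)·(-1) + (-0.6337)·0 = 0.1901.
u_3 = v_3 + 0.0000·e_1 − 0.1901·e_2 = (-0.8916, -1.0964, -0.9759, 0.1205).
‖u_3‖ = 1.7216, so e_3 = (-0.5179, -0.6368, -0.5669, 0.0700).
Qᵀb = (-2.3094, -0.8238, 0.0910).
Back-substitute: x_3 = 0.0910/1.7216 = 0.0528.
x_2 = (-0.8238 − 0.1901·0.0528)/5.2599 = -0.1585.
x_1 = (-2.3094 + 2.3094·(-0.1585) + 0.0000·0.0528)/5.1962 = -0.5149.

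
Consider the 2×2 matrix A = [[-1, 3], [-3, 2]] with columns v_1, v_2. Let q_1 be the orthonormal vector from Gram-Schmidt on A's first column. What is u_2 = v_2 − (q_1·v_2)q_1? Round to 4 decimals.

u_2 = (2.1000, -0.7000)

q_1 = v_1/‖v_1‖ = (-1, -3)/3.1623 = (-0.3162, -0.9487).
r_{12} = q_1·v_2 = -2.8460.
u_2 = v_2 + 2.8460·q_1 = (2.1000, -0.7000).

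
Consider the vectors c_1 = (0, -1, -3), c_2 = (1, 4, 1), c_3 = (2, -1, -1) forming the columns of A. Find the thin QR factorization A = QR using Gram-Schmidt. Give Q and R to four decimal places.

c_1 = (0, -1, -3); ‖c_1‖ = 3.1623, so e_1 = (0.0000, -0.3162, -0.9487).
e_1·c_2 = 0.0000·1 + (-0.3162)·4 + (-0.9487)·1 = -2.2136.
u_2 = c_2 + 2.2136·e_1 = (1.0000, 3.3000, -1.1000).
‖u_2‖ = 3.6194, so e_2 = (0.2763, 0.9118, -0.3039).
e_1·c_3 = 0.0000·2 + (-0.3162)·(-1) + (-0.9487)·(-1) = 1.2649; e_2·c_3 = 0.2763·2 + 0.9118·(-1) + (-0.3039)·(-1) = -0.0553.
u_3 = c_3 − 1.2649·e_1 + 0.0553·e_2 = (2.0153, -0.5496, 0.1832).
‖u_3‖ = 2.0969, so e_3 = (0.9611, -0.2621, 0.0874).

Q = [[0.0000, 0.2763, 0.9611], [-0.3162, 0.9118, -0.2621], [-0.9487, -0.3039, 0.0874]], R = [[3.1623, -2.2136, 1.2649], [0.0000, 3.6194, -0.0553], [0.0000, 0.0000, 2.0969]]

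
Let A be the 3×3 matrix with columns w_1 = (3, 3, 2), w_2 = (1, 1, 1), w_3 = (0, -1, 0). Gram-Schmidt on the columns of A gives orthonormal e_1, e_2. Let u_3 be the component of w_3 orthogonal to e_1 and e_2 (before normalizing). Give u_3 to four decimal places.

e_1 = w_1/‖w_1‖ = (3, 3, 2)/4.6904 = (0.6396, 0.6396, 0.4264).
r_{12} = e_1·w_2 = 1.7056.
u_2 = w_2 − 1.7056·e_1 = (-0.0909, -0.0909, 0.2727).
‖u_2‖ = 0.3015, so e_2 = (-0.3015, -0.3015, 0.9045).
r_{13} = e_1·w_3 = -0.6396; r_{23} = e_2·w_3 = 0.3015.
u_3 = w_3 + 0.6396·e_1 − 0.3015·e_2 = (0.5000, -0.5000, 0.0000).

u_3 = (0.5000, -0.5000, 0.0000)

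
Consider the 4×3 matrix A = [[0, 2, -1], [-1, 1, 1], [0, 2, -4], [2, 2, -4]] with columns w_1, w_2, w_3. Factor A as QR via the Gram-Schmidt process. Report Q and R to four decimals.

w_1 = (0, -1, 0, 2); ‖w_1‖ = 2.2361, so q_1 = (0.0000, -0.4472, 0.0000, 0.8944).
q_1·w_2 = 0.0000·2 + (-0.4472)·1 + 0.0000·2 + 0.8944·2 = 1.3416.
u_2 = w_2 − 1.3416·q_1 = (2.0000, 1.6000, 2.0000, 0.8000).
‖u_2‖ = 3.3466, so q_2 = (0.5976, 0.4781, 0.5976, 0.2390).
q_1·w_3 = 0.0000·(-1) + (-0.4472)·1 + 0.0000·(-4) + 0.8944·(-4) = -4.0249; q_2·w_3 = 0.5976·(-1) + 0.4781·1 + 0.5976·(-4) + 0.2390·(-4) = -3.4662.
u_3 = w_3 + 4.0249·q_1 + 3.4662·q_2 = (1.0714, 0.8571, -1.9286, 0.4286).
‖u_3‖ = 2.4054, so q_3 = (0.4454, 0.3563, -0.8018, 0.1782).

Q = [[0.0000, 0.5976, 0.4454], [-0.4472, 0.4781, 0.3563], [0.0000, 0.5976, -0.8018], [0.8944, 0.2390, 0.1782]], R = [[2.2361, 1.3416, -4.0249], [0.0000, 3.3466, -3.4662], [0.0000, 0.0000, 2.4054]]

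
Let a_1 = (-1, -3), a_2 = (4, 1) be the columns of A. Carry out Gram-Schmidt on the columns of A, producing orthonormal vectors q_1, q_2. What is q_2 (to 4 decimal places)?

q_2 = (0.9487, -0.3162)

q_1 = a_1/‖a_1‖ = (-1, -3)/3.1623 = (-0.3162, -0.9487).
r_{12} = q_1·a_2 = -2.2136.
u_2 = a_2 + 2.2136·q_1 = (3.3000, -1.1000).
‖u_2‖ = 3.4785, so q_2 = (0.9487, -0.3162).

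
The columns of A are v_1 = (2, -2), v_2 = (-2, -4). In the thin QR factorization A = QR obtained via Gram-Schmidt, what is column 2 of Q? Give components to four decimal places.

v_1 = (2, -2); ‖v_1‖ = 2.8284, so q_1 = (0.7071, -0.7071).
q_1·v_2 = 0.7071·(-2) + (-0.7071)·(-4) = 1.4142.
u_2 = v_2 − 1.4142·q_1 = (-3.0000, -3.0000).
‖u_2‖ = 4.2426, so q_2 = (-0.7071, -0.7071).

q_2 = (-0.7071, -0.7071)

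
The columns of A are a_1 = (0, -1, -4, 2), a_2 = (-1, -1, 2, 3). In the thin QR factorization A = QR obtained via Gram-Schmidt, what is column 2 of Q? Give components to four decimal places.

q_1 = a_1/‖a_1‖ = (0, -1, -4, 2)/4.5826 = (0.0000, -0.2182, -0.8729, 0.4364).
r_{12} = q_1·a_2 = -0.2182.
u_2 = a_2 + 0.2182·q_1 = (-1.0000, -1.0476, 1.8095, 3.0952).
‖u_2‖ = 3.8668, so q_2 = (-0.2586, -0.2709, 0.4680, 0.8005).

q_2 = (-0.2586, -0.2709, 0.4680, 0.8005)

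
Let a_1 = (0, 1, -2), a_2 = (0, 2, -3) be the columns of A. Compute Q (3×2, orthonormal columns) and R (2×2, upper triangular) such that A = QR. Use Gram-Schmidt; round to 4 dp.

e_1 = a_1/‖a_1‖ = (0, 1, -2)/2.2361 = (0.0000, 0.4472, -0.8944).
r_{12} = e_1·a_2 = 3.5777.
u_2 = a_2 − 3.5777·e_1 = (0.0000, 0.4000, 0.2000).
‖u_2‖ = 0.4472, so e_2 = (0.0000, 0.8944, 0.4472).

Q = [[0.0000, 0.0000], [0.4472, 0.8944], [-0.8944, 0.4472]], R = [[2.2361, 3.5777], [0.0000, 0.4472]]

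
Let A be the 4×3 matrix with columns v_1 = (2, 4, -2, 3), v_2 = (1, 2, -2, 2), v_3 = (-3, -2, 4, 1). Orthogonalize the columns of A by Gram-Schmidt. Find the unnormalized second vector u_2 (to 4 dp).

u_2 = (-0.2121, -0.4242, -0.7879, 0.1818)

v_1 = (2, 4, -2, 3); ‖v_1‖ = 5.7446, so q_1 = (0.3482, 0.6963, -0.3482, 0.5222).
q_1·v_2 = 0.3482·1 + 0.6963·2 + (-0.3482)·(-2) + 0.5222·2 = 3.4816.
u_2 = v_2 − 3.4816·q_1 = (-0.2121, -0.4242, -0.7879, 0.1818).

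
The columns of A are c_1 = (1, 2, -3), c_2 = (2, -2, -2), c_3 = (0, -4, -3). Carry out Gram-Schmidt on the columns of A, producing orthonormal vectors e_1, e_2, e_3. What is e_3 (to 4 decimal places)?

e_3 = (-0.8111, -0.3244, -0.4867)

c_1 = (1, 2, -3); ‖c_1‖ = 3.7417, so e_1 = (0.2673, 0.5345, -0.8018).
e_1·c_2 = 0.2673·2 + 0.5345·(-2) + (-0.8018)·(-2) = 1.0690.
u_2 = c_2 − 1.0690·e_1 = (1.7143, -2.5714, -1.1429).
‖u_2‖ = 3.2950, so e_2 = (0.5203, -0.7804, -0.3468).
e_1·c_3 = 0.2673·0 + 0.5345·(-4) + (-0.8018)·(-3) = 0.2673; e_2·c_3 = 0.5203·0 + (-0.7804)·(-4) + (-0.3468)·(-3) = 4.1621.
u_3 = c_3 − 0.2673·e_1 − 4.1621·e_2 = (-2.2368, -0.8947, -1.3421).
‖u_3‖ = 2.7578, so e_3 = (-0.8111, -0.3244, -0.4867).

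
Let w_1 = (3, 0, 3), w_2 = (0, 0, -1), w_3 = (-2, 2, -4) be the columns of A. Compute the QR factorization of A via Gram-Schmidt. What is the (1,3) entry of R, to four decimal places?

r_{13} = -4.2426

w_1 = (3, 0, 3); ‖w_1‖ = 4.2426, so e_1 = (0.7071, 0.0000, 0.7071).
r_{13} = e_1·w_3 = -4.2426.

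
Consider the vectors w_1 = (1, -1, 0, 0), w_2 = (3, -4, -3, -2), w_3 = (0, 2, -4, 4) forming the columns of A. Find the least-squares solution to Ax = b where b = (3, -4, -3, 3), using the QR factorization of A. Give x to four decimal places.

x = (3.7778, 0.1111, 0.6667)

w_1 = (1, -1, 0, 0); ‖w_1‖ = 1.4142, so q_1 = (0.7071, -0.7071, 0.0000, 0.0000).
q_1·w_2 = 0.7071·3 + (-0.7071)·(-4) + 0.0000·(-3) + 0.0000·(-2) = 4.9497.
u_2 = w_2 − 4.9497·q_1 = (-0.5000, -0.5000, -3.0000, -2.0000).
‖u_2‖ = 3.6742, so q_2 = (-0.1361, -0.1361, -0.8165, -0.5443).
q_1·w_3 = 0.7071·0 + (-0.7071)·2 + 0.0000·(-4) + 0.0000·4 = -1.4142; q_2·w_3 = (-0.1361)·0 + (-0.1361)·2 + (-0.8165)·(-4) + (-0.5443)·4 = 0.8165.
u_3 = w_3 + 1.4142·q_1 − 0.8165·q_2 = (1.1111, 1.1111, -3.3333, 4.4444).
‖u_3‖ = 5.7735, so q_3 = (0.1925, 0.1925, -0.5774, 0.7698).
Qᵀb = (4.9497, 0.9526, 3.8490).
Back-substitute: x_3 = 3.8490/5.7735 = 0.6667.
x_2 = (0.9526 − 0.8165·0.6667)/3.6742 = 0.1111.
x_1 = (4.9497 − 4.9497·0.1111 + 1.4142·0.6667)/1.4142 = 3.7778.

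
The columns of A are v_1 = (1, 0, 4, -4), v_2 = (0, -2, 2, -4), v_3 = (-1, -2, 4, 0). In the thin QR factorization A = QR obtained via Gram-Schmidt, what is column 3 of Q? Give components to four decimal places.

v_1 = (1, 0, 4, -4); ‖v_1‖ = 5.7446, so e_1 = (0.1741, 0.0000, 0.6963, -0.6963).
e_1·v_2 = 0.1741·0 + 0.0000·(-2) + 0.6963·2 + (-0.6963)·(-4) = 4.1779.
u_2 = v_2 − 4.1779·e_1 = (-0.7273, -2.0000, -0.9091, -1.0909).
‖u_2‖ = 2.5584, so e_2 = (-0.2843, -0.7817, -0.3553, -0.4264).
e_1·v_3 = 0.1741·(-1) + 0.0000·(-2) + 0.6963·4 + (-0.6963)·0 = 2.6112; e_2·v_3 = (-0.2843)·(-1) + (-0.7817)·(-2) + (-0.3553)·4 + (-0.4264)·0 = 0.4264.
u_3 = v_3 − 2.6112·e_1 − 0.4264·e_2 = (-1.3333, -1.6667, 2.3333, 2.0000).
‖u_3‖ = 3.7417, so e_3 = (-0.3563, -0.4454, 0.6236, 0.5345).

e_3 = (-0.3563, -0.4454, 0.6236, 0.5345)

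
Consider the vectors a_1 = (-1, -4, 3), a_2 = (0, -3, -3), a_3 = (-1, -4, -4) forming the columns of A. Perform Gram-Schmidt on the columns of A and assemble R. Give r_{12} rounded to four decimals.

a_1 = (-1, -4, 3); ‖a_1‖ = 5.0990, so q_1 = (-0.1961, -0.7845, 0.5883).
r_{12} = q_1·a_2 = 0.5883.

r_{12} = 0.5883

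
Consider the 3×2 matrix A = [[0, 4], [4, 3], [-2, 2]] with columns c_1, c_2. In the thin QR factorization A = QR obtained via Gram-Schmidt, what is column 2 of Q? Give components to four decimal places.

q_1 = c_1/‖c_1‖ = (0, 4, -2)/4.4721 = (0.0000, 0.8944, -0.4472).
r_{12} = q_1·c_2 = 1.7889.
u_2 = c_2 − 1.7889·q_1 = (4.0000, 1.4000, 2.8000).
‖u_2‖ = 5.0794, so q_2 = (0.7875, 0.2756, 0.5512).

q_2 = (0.7875, 0.2756, 0.5512)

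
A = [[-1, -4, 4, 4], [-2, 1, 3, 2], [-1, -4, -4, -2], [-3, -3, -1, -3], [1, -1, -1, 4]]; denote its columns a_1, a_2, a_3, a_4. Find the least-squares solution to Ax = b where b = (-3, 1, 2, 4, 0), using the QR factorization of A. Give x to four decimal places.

x = (-1.5144, 0.4702, -0.8327, 0.1881)

a_1 = (-1, -2, -1, -3, 1); ‖a_1‖ = 4.0000, so e_1 = (-0.2500, -0.5000, -0.2500, -0.7500, 0.2500).
e_1·a_2 = (-0.2500)·(-4) + (-0.5000)·1 + (-0.2500)·(-4) + (-0.7500)·(-3) + 0.2500·(-1) = 3.5000.
u_2 = a_2 − 3.5000·e_1 = (-3.1250, 2.7500, -3.1250, -0.3750, -1.8750).
‖u_2‖ = 5.5453, so e_2 = (-0.5635, 0.4959, -0.5635, -0.0676, -0.3381).
e_1·a_3 = (-0.2500)·4 + (-0.5000)·3 + (-0.2500)·(-4) + (-0.7500)·(-1) + 0.2500·(-1) = -1.0000; e_2·a_3 = (-0.5635)·4 + 0.4959·3 + (-0.5635)·(-4) + (-0.0676)·(-1) + (-0.3381)·(-1) = 1.8935.
u_3 = a_3 + 1.0000·e_1 − 1.8935·e_2 = (4.8171, 1.5610, -3.1829, -1.6220, -0.1098).
‖u_3‖ = 6.1980, so e_3 = (0.7772, 0.2519, -0.5135, -0.2617, -0.0177).
e_1·a_4 = (-0.2500)·4 + (-0.5000)·2 + (-0.2500)·(-2) + (-0.7500)·(-3) + 0.2500·4 = 1.7500; e_2·a_4 = (-0.5635)·4 + 0.4959·2 + (-0.5635)·(-2) + (-0.0676)·(-3) + (-0.3381)·4 = -1.2849; e_3·a_4 = 0.7772·4 + 0.2519·2 + (-0.5135)·(-2) + (-0.2617)·(-3) + (-0.0177)·4 = 5.3539.
u_4 = a_4 − 1.7500·e_1 + 1.2849·e_2 − 5.3539·e_3 = (-0.4476, 2.1638, 0.4629, -0.3733, 3.2229).
‖u_4‖ = 3.9526, so e_4 = (-0.1132, 0.5474, 0.1171, -0.0945, 0.8154).
Qᵀb = (-3.2500, 0.7890, -4.1536, 0.7436).
Back-substitute: x_4 = 0.7436/3.9526 = 0.1881.
x_3 = (-4.1536 − 5.3539·0.1881)/6.1980 = -0.8327.
x_2 = (0.7890 − 1.8935·(-0.8327) + 1.2849·0.1881)/5.5453 = 0.4702.
x_1 = (-3.2500 − 3.5000·0.4702 + 1.0000·(-0.8327) − 1.7500·0.1881)/4.0000 = -1.5144.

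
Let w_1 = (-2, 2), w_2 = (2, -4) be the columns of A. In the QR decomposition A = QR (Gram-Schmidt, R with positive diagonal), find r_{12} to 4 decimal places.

r_{12} = -4.2426

w_1 = (-2, 2); ‖w_1‖ = 2.8284, so q_1 = (-0.7071, 0.7071).
r_{12} = q_1·w_2 = -4.2426.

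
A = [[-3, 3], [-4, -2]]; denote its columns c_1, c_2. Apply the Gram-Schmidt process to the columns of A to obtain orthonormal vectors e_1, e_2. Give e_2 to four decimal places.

e_1 = c_1/‖c_1‖ = (-3, -4)/5.0000 = (-0.6000, -0.8000).
r_{12} = e_1·c_2 = -0.2000.
u_2 = c_2 + 0.2000·e_1 = (2.8800, -2.1600).
‖u_2‖ = 3.6000, so e_2 = (0.8000, -0.6000).

e_2 = (0.8000, -0.6000)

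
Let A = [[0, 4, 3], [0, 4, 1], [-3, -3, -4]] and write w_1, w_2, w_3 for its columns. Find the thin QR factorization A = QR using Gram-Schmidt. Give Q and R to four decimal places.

Q = [[0.0000, 0.7071, 0.7071], [0.0000, 0.7071, -0.7071], [-1.0000, 0.0000, 0.0000]], R = [[3.0000, 3.0000, 4.0000], [0.0000, 5.6569, 2.8284], [0.0000, 0.0000, 1.4142]]

w_1 = (0, 0, -3); ‖w_1‖ = 3.0000, so q_1 = (0.0000, 0.0000, -1.0000).
q_1·w_2 = 0.0000·4 + 0.0000·4 + (-1.0000)·(-3) = 3.0000.
u_2 = w_2 − 3.0000·q_1 = (4.0000, 4.0000, 0.0000).
‖u_2‖ = 5.6569, so q_2 = (0.7071, 0.7071, 0.0000).
q_1·w_3 = 0.0000·3 + 0.0000·1 + (-1.0000)·(-4) = 4.0000; q_2·w_3 = 0.7071·3 + 0.7071·1 + 0.0000·(-4) = 2.8284.
u_3 = w_3 − 4.0000·q_1 − 2.8284·q_2 = (1.0000, -1.0000, 0.0000).
‖u_3‖ = 1.4142, so q_3 = (0.7071, -0.7071, 0.0000).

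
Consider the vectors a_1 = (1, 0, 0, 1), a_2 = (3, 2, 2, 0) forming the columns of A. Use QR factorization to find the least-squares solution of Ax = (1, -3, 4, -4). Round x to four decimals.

a_1 = (1, 0, 0, 1); ‖a_1‖ = 1.4142, so e_1 = (0.7071, 0.0000, 0.0000, 0.7071).
e_1·a_2 = 0.7071·3 + 0.0000·2 + 0.0000·2 + 0.7071·0 = 2.1213.
u_2 = a_2 − 2.1213·e_1 = (1.5000, 2.0000, 2.0000, -1.5000).
‖u_2‖ = 3.5355, so e_2 = (0.4243, 0.5657, 0.5657, -0.4243).
Qᵀb = (-2.1213, 2.6870).
Back-substitute: x_2 = 2.6870/3.5355 = 0.7600.
x_1 = (-2.1213 − 2.1213·0.7600)/1.4142 = -2.6400.

x = (-2.6400, 0.7600)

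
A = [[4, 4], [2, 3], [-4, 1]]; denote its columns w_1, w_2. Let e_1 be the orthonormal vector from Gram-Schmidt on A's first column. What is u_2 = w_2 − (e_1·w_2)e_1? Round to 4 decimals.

u_2 = (2.0000, 2.0000, 3.0000)

e_1 = w_1/‖w_1‖ = (4, 2, -4)/6.0000 = (0.6667, 0.3333, -0.6667).
r_{12} = e_1·w_2 = 3.0000.
u_2 = w_2 − 3.0000·e_1 = (2.0000, 2.0000, 3.0000).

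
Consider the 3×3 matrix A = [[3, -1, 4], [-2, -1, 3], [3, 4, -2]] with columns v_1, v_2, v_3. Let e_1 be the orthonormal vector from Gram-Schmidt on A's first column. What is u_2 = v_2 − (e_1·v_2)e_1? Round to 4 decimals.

u_2 = (-2.5000, 0.0000, 2.5000)

e_1 = v_1/‖v_1‖ = (3, -2, 3)/4.6904 = (0.6396, -0.4264, 0.6396).
r_{12} = e_1·v_2 = 2.3452.
u_2 = v_2 − 2.3452·e_1 = (-2.5000, 0.0000, 2.5000).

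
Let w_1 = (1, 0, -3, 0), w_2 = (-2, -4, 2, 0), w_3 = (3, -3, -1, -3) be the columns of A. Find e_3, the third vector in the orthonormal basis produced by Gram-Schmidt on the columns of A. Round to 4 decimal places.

e_1 = w_1/‖w_1‖ = (1, 0, -3, 0)/3.1623 = (0.3162, 0.0000, -0.9487, 0.0000).
r_{12} = e_1·w_2 = -2.5298.
u_2 = w_2 + 2.5298·e_1 = (-1.2000, -4.0000, -0.4000, 0.0000).
‖u_2‖ = 4.1952, so e_2 = (-0.2860, -0.9535, -0.0953, 0.0000).
r_{13} = e_1·w_3 = 1.8974; r_{23} = e_2·w_3 = 2.0976.
u_3 = w_3 − 1.8974·e_1 − 2.0976·e_2 = (3.0000, -1.0000, 1.0000, -3.0000).
‖u_3‖ = 4.4721, so e_3 = (0.6708, -0.2236, 0.2236, -0.6708).

e_3 = (0.6708, -0.2236, 0.2236, -0.6708)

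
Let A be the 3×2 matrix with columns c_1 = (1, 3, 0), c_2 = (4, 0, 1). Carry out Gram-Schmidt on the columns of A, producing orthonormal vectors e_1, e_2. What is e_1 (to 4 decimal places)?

e_1 = (0.3162, 0.9487, 0.0000)

e_1 = c_1/‖c_1‖ = (1, 3, 0)/3.1623 = (0.3162, 0.9487, 0.0000).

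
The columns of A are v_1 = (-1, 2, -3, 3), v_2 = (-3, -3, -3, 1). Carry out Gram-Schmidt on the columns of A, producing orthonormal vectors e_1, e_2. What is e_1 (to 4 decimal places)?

e_1 = (-0.2085, 0.4170, -0.6255, 0.6255)

e_1 = v_1/‖v_1‖ = (-1, 2, -3, 3)/4.7958 = (-0.2085, 0.4170, -0.6255, 0.6255).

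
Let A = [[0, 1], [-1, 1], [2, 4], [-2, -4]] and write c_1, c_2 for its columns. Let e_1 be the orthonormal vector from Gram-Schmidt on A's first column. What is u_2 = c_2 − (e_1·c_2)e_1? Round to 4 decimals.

e_1 = c_1/‖c_1‖ = (0, -1, 2, -2)/3.0000 = (0.0000, -0.3333, 0.6667, -0.6667).
r_{12} = e_1·c_2 = 5.0000.
u_2 = c_2 − 5.0000·e_1 = (1.0000, 2.6667, 0.6667, -0.6667).

u_2 = (1.0000, 2.6667, 0.6667, -0.6667)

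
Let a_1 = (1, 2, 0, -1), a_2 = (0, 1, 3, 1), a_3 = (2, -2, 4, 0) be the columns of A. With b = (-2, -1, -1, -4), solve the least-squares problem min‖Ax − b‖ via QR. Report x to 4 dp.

a_1 = (1, 2, 0, -1); ‖a_1‖ = 2.4495, so e_1 = (0.4082, 0.8165, 0.0000, -0.4082).
e_1·a_2 = 0.4082·0 + 0.8165·1 + 0.0000·3 + (-0.4082)·1 = 0.4082.
u_2 = a_2 − 0.4082·e_1 = (-0.1667, 0.6667, 3.0000, 1.1667).
‖u_2‖ = 3.2914, so e_2 = (-0.0506, 0.2025, 0.9115, 0.3545).
e_1·a_3 = 0.4082·2 + 0.8165·(-2) + 0.0000·4 + (-0.4082)·0 = -0.8165; e_2·a_3 = (-0.0506)·2 + 0.2025·(-2) + 0.9115·4 + 0.3545·0 = 3.1395.
u_3 = a_3 + 0.8165·e_1 − 3.1395·e_2 = (2.4923, -1.9692, 1.1385, -1.4462).
‖u_3‖ = 3.6711, so e_3 = (0.6789, -0.5364, 0.3101, -0.3939).
Qᵀb = (0.0000, -2.4306, 0.4442).
Back-substitute: x_3 = 0.4442/3.6711 = 0.1210.
x_2 = (-2.4306 − 3.1395·0.1210)/3.2914 = -0.8539.
x_1 = (0.0000 − 0.4082·(-0.8539) + 0.8165·0.1210)/2.4495 = 0.1826.

x = (0.1826, -0.8539, 0.1210)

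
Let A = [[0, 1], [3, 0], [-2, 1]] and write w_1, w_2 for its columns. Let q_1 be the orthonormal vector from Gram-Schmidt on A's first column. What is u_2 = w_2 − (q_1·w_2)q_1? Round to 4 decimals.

w_1 = (0, 3, -2); ‖w_1‖ = 3.6056, so q_1 = (0.0000, 0.8321, -0.5547).
q_1·w_2 = 0.0000·1 + 0.8321·0 + (-0.5547)·1 = -0.5547.
u_2 = w_2 + 0.5547·q_1 = (1.0000, 0.4615, 0.6923).

u_2 = (1.0000, 0.4615, 0.6923)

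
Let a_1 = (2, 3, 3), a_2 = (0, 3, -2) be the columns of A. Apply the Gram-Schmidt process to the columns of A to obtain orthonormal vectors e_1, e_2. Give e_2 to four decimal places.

e_2 = (-0.0769, 0.7302, -0.6789)

a_1 = (2, 3, 3); ‖a_1‖ = 4.6904, so e_1 = (0.4264, 0.6396, 0.6396).
e_1·a_2 = 0.4264·0 + 0.6396·3 + 0.6396·(-2) = 0.6396.
u_2 = a_2 − 0.6396·e_1 = (-0.2727, 2.5909, -2.4091).
‖u_2‖ = 3.5484, so e_2 = (-0.0769, 0.7302, -0.6789).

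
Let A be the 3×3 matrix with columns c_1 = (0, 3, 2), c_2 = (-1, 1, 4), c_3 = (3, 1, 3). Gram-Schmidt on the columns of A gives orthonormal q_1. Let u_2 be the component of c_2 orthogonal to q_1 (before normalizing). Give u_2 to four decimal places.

q_1 = c_1/‖c_1‖ = (0, 3, 2)/3.6056 = (0.0000, 0.8321, 0.5547).
r_{12} = q_1·c_2 = 3.0509.
u_2 = c_2 − 3.0509·q_1 = (-1.0000, -1.5385, 2.3077).

u_2 = (-1.0000, -1.5385, 2.3077)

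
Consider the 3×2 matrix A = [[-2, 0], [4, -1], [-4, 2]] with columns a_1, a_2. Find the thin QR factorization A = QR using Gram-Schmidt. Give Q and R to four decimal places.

Q = [[-0.3333, -0.6667], [0.6667, 0.3333], [-0.6667, 0.6667]], R = [[6.0000, -2.0000], [0.0000, 1.0000]]

a_1 = (-2, 4, -4); ‖a_1‖ = 6.0000, so q_1 = (-0.3333, 0.6667, -0.6667).
q_1·a_2 = (-0.3333)·0 + 0.6667·(-1) + (-0.6667)·2 = -2.0000.
u_2 = a_2 + 2.0000·q_1 = (-0.6667, 0.3333, 0.6667).
‖u_2‖ = 1.0000, so q_2 = (-0.6667, 0.3333, 0.6667).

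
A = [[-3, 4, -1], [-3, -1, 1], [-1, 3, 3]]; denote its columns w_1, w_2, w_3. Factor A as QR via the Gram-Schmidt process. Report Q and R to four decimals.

e_1 = w_1/‖w_1‖ = (-3, -3, -1)/4.3589 = (-0.6882, -0.6882, -0.2294).
r_{12} = e_1·w_2 = -2.7530.
u_2 = w_2 + 2.7530·e_1 = (2.1053, -2.8947, 2.3684).
‖u_2‖ = 4.2920, so e_2 = (0.4905, -0.6745, 0.5518).
r_{13} = e_1·w_3 = -0.6882; r_{23} = e_2·w_3 = 0.4905.
u_3 = w_3 + 0.6882·e_1 − 0.4905·e_2 = (-1.7143, 0.8571, 2.5714).
‖u_3‖ = 3.2071, so e_3 = (-0.5345, 0.2673, 0.8018).

Q = [[-0.6882, 0.4905, -0.5345], [-0.6882, -0.6745, 0.2673], [-0.2294, 0.5518, 0.8018]], R = [[4.3589, -2.7530, -0.6882], [0.0000, 4.2920, 0.4905], [0.0000, 0.0000, 3.2071]]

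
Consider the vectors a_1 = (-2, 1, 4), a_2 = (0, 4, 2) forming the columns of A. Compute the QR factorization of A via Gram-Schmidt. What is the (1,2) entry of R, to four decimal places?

q_1 = a_1/‖a_1‖ = (-2, 1, 4)/4.5826 = (-0.4364, 0.2182, 0.8729).
r_{12} = q_1·a_2 = 2.6186.

r_{12} = 2.6186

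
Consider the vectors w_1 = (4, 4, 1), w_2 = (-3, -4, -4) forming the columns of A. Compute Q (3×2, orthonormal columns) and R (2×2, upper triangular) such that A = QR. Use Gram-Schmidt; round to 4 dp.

Q = [[0.6963, 0.2783], [0.6963, -0.0384], [0.1741, -0.9597]], R = [[5.7446, -5.5705], [0.0000, 3.1575]]

e_1 = w_1/‖w_1‖ = (4, 4, 1)/5.7446 = (0.6963, 0.6963, 0.1741).
r_{12} = e_1·w_2 = -5.5705.
u_2 = w_2 + 5.5705·e_1 = (0.8788, -0.1212, -3.0303).
‖u_2‖ = 3.1575, so e_2 = (0.2783, -0.0384, -0.9597).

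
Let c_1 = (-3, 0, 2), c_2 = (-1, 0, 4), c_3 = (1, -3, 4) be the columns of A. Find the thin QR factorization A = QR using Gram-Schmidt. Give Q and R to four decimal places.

Q = [[-0.8321, 0.5547, 0.0000], [0.0000, 0.0000, -1.0000], [0.5547, 0.8321, 0.0000]], R = [[3.6056, 3.0509, 1.3868], [0.0000, 2.7735, 3.8829], [0.0000, 0.0000, 3.0000]]

c_1 = (-3, 0, 2); ‖c_1‖ = 3.6056, so q_1 = (-0.8321, 0.0000, 0.5547).
q_1·c_2 = (-0.8321)·(-1) + 0.0000·0 + 0.5547·4 = 3.0509.
u_2 = c_2 − 3.0509·q_1 = (1.5385, 0.0000, 2.3077).
‖u_2‖ = 2.7735, so q_2 = (0.5547, 0.0000, 0.8321).
q_1·c_3 = (-0.8321)·1 + 0.0000·(-3) + 0.5547·4 = 1.3868; q_2·c_3 = 0.5547·1 + 0.0000·(-3) + 0.8321·4 = 3.8829.
u_3 = c_3 − 1.3868·q_1 − 3.8829·q_2 = (0.0000, -3.0000, 0.0000).
‖u_3‖ = 3.0000, so q_3 = (0.0000, -1.0000, 0.0000).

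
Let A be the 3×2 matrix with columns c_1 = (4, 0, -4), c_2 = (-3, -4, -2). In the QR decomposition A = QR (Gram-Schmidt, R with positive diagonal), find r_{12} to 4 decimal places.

c_1 = (4, 0, -4); ‖c_1‖ = 5.6569, so q_1 = (0.7071, 0.0000, -0.7071).
r_{12} = q_1·c_2 = -0.7071.

r_{12} = -0.7071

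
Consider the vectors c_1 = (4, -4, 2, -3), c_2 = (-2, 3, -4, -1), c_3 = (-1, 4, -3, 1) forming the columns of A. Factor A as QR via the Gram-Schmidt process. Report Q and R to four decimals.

Q = [[0.5963, 0.0554, 0.7884], [-0.5963, 0.1938, 0.5380], [0.2981, -0.7197, -0.0635], [-0.4472, -0.6644, 0.2914]], R = [[6.7082, -3.7268, -4.3231], [0.0000, 4.0139, 2.2145], [0.0000, 0.0000, 1.8458]]

c_1 = (4, -4, 2, -3); ‖c_1‖ = 6.7082, so e_1 = (0.5963, -0.5963, 0.2981, -0.4472).
e_1·c_2 = 0.5963·(-2) + (-0.5963)·3 + 0.2981·(-4) + (-0.4472)·(-1) = -3.7268.
u_2 = c_2 + 3.7268·e_1 = (0.2222, 0.7778, -2.8889, -2.6667).
‖u_2‖ = 4.0139, so e_2 = (0.0554, 0.1938, -0.7197, -0.6644).
e_1·c_3 = 0.5963·(-1) + (-0.5963)·4 + 0.2981·(-3) + (-0.4472)·1 = -4.3231; e_2·c_3 = 0.0554·(-1) + 0.1938·4 + (-0.7197)·(-3) + (-0.6644)·1 = 2.2145.
u_3 = c_3 + 4.3231·e_1 − 2.2145·e_2 = (1.4552, 0.9931, -0.1172, 0.5379).
‖u_3‖ = 1.8458, so e_3 = (0.7884, 0.5380, -0.0635, 0.2914).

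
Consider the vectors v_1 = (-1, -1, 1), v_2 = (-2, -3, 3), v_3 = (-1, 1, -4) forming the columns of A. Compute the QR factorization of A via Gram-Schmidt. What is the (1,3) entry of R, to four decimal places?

r_{13} = -2.3094

q_1 = v_1/‖v_1‖ = (-1, -1, 1)/1.7321 = (-0.5774, -0.5774, 0.5774).
r_{13} = q_1·v_3 = -2.3094.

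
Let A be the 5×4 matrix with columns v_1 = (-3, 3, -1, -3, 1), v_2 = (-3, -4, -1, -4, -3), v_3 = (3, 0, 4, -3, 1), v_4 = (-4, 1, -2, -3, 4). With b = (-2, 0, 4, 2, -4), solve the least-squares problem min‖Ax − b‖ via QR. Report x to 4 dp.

x = (0.6813, 0.2083, -0.1149, -0.9854)

q_1 = v_1/‖v_1‖ = (-3, 3, -1, -3, 1)/5.3852 = (-0.5571, 0.5571, -0.1857, -0.5571, 0.1857).
r_{12} = q_1·v_2 = 1.2999.
u_2 = v_2 − 1.2999·q_1 = (-2.2759, -4.7241, -0.7586, -3.2759, -3.2414).
‖u_2‖ = 7.0221, so q_2 = (-0.3241, -0.6727, -0.1080, -0.4665, -0.4616).
r_{13} = q_1·v_3 = -0.5571; r_{23} = q_2·v_3 = -0.4665.
u_3 = v_3 + 0.5571·q_1 + 0.4665·q_2 = (2.5385, -0.0035, 3.8462, -3.5280, 0.8881).
‖u_3‖ = 5.8713, so q_3 = (0.4324, -0.0006, 0.6551, -0.6009, 0.1513).
r_{14} = q_1·v_4 = 5.5709; r_{24} = q_2·v_4 = 0.3928; r_{34} = q_3·v_4 = -0.6324.
u_4 = v_4 − 5.5709·q_1 − 0.3928·q_2 + 0.6324·q_3 = (-0.4958, -1.8395, -0.5088, -0.0933, 3.2425).
‖u_4‖ = 3.7962, so q_4 = (-0.1306, -0.4846, -0.1340, -0.0246, 0.8541).
Qᵀb = (-1.4856, 1.1294, -0.0512, -3.7406).
Back-substitute: x_4 = -3.7406/3.7962 = -0.9854.
x_3 = (-0.0512 + 0.6324·(-0.9854))/5.8713 = -0.1149.
x_2 = (1.1294 + 0.4665·(-0.1149) − 0.3928·(-0.9854))/7.0221 = 0.2083.
x_1 = (-1.4856 − 1.2999·0.2083 + 0.5571·(-0.1149) − 5.5709·(-0.9854))/5.3852 = 0.6813.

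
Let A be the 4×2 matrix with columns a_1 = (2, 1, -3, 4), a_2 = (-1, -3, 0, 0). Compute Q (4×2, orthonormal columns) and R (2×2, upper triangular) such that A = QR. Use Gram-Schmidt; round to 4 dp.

a_1 = (2, 1, -3, 4); ‖a_1‖ = 5.4772, so q_1 = (0.3651, 0.1826, -0.5477, 0.7303).
q_1·a_2 = 0.3651·(-1) + 0.1826·(-3) + (-0.5477)·0 + 0.7303·0 = -0.9129.
u_2 = a_2 + 0.9129·q_1 = (-0.6667, -2.8333, -0.5000, 0.6667).
‖u_2‖ = 3.0277, so q_2 = (-0.2202, -0.9358, -0.1651, 0.2202).

Q = [[0.3651, -0.2202], [0.1826, -0.9358], [-0.5477, -0.1651], [0.7303, 0.2202]], R = [[5.4772, -0.9129], [0.0000, 3.0277]]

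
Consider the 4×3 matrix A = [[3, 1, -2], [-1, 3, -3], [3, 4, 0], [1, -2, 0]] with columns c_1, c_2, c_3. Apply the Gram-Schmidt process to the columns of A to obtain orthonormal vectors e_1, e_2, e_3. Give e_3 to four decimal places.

e_3 = (-0.5819, -0.6087, 0.4682, -0.2676)

c_1 = (3, -1, 3, 1); ‖c_1‖ = 4.4721, so e_1 = (0.6708, -0.2236, 0.6708, 0.2236).
e_1·c_2 = 0.6708·1 + (-0.2236)·3 + 0.6708·4 + 0.2236·(-2) = 2.2361.
u_2 = c_2 − 2.2361·e_1 = (-0.5000, 3.5000, 2.5000, -2.5000).
‖u_2‖ = 5.0000, so e_2 = (-0.1000, 0.7000, 0.5000, -0.5000).
e_1·c_3 = 0.6708·(-2) + (-0.2236)·(-3) + 0.6708·0 + 0.2236·0 = -0.6708; e_2·c_3 = (-0.1000)·(-2) + 0.7000·(-3) + 0.5000·0 + (-0.5000)·0 = -1.9000.
u_3 = c_3 + 0.6708·e_1 + 1.9000·e_2 = (-1.7400, -1.8200, 1.4000, -0.8000).
‖u_3‖ = 2.9900, so e_3 = (-0.5819, -0.6087, 0.4682, -0.2676).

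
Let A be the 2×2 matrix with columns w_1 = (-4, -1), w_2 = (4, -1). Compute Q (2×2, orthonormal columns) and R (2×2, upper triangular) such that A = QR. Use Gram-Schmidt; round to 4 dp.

Q = [[-0.9701, 0.2425], [-0.2425, -0.9701]], R = [[4.1231, -3.6380], [0.0000, 1.9403]]

w_1 = (-4, -1); ‖w_1‖ = 4.1231, so q_1 = (-0.9701, -0.2425).
q_1·w_2 = (-0.9701)·4 + (-0.2425)·(-1) = -3.6380.
u_2 = w_2 + 3.6380·q_1 = (0.4706, -1.8824).
‖u_2‖ = 1.9403, so q_2 = (0.2425, -0.9701).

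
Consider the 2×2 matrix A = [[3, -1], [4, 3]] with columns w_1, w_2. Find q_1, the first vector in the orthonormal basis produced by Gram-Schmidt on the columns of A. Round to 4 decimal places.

q_1 = (0.6000, 0.8000)

w_1 = (3, 4); ‖w_1‖ = 5.0000, so q_1 = (0.6000, 0.8000).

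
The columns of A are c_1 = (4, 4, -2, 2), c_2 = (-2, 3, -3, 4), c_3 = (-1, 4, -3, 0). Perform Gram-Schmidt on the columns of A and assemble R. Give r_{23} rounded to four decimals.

e_1 = c_1/‖c_1‖ = (4, 4, -2, 2)/6.3246 = (0.6325, 0.6325, -0.3162, 0.3162).
r_{12} = e_1·c_2 = 2.8460.
u_2 = c_2 − 2.8460·e_1 = (-3.8000, 1.2000, -2.1000, 3.1000).
‖u_2‖ = 5.4681, so e_2 = (-0.6949, 0.2195, -0.3840, 0.5669).
r_{23} = e_2·c_3 = 2.7249.

r_{23} = 2.7249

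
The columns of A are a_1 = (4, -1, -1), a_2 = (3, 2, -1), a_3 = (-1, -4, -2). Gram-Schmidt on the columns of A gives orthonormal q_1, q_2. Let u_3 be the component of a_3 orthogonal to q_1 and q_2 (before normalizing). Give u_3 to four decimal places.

q_1 = a_1/‖a_1‖ = (4, -1, -1)/4.2426 = (0.9428, -0.2357, -0.2357).
r_{12} = q_1·a_2 = 2.5927.
u_2 = a_2 − 2.5927·q_1 = (0.5556, 2.6111, -0.3889).
‖u_2‖ = 2.6977, so q_2 = (0.2059, 0.9679, -0.1442).
r_{13} = q_1·a_3 = 0.4714; r_{23} = q_2·a_3 = -3.7892.
u_3 = a_3 − 0.4714·q_1 + 3.7892·q_2 = (-0.6641, -0.2214, -2.4351).

u_3 = (-0.6641, -0.2214, -2.4351)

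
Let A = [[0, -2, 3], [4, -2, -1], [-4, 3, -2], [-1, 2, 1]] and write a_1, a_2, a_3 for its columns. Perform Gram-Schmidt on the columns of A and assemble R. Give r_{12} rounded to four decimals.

r_{12} = -3.8297

q_1 = a_1/‖a_1‖ = (0, 4, -4, -1)/5.7446 = (0.0000, 0.6963, -0.6963, -0.1741).
r_{12} = q_1·a_2 = -3.8297.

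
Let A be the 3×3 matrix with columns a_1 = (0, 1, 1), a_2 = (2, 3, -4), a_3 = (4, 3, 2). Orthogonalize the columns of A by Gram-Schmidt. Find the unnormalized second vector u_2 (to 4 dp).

u_2 = (2.0000, 3.5000, -3.5000)

q_1 = a_1/‖a_1‖ = (0, 1, 1)/1.4142 = (0.0000, 0.7071, 0.7071).
r_{12} = q_1·a_2 = -0.7071.
u_2 = a_2 + 0.7071·q_1 = (2.0000, 3.5000, -3.5000).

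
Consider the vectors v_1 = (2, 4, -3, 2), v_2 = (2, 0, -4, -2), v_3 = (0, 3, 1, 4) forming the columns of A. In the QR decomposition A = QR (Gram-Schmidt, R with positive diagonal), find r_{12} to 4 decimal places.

q_1 = v_1/‖v_1‖ = (2, 4, -3, 2)/5.7446 = (0.3482, 0.6963, -0.5222, 0.3482).
r_{12} = q_1·v_2 = 2.0889.

r_{12} = 2.0889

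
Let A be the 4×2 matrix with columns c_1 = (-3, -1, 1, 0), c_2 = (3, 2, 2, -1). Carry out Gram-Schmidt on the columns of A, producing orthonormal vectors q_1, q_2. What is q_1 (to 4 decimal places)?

q_1 = (-0.9045, -0.3015, 0.3015, 0.0000)

q_1 = c_1/‖c_1‖ = (-3, -1, 1, 0)/3.3166 = (-0.9045, -0.3015, 0.3015, 0.0000).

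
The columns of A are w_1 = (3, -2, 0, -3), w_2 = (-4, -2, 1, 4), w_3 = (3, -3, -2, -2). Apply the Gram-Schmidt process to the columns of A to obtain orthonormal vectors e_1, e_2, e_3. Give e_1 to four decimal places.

w_1 = (3, -2, 0, -3); ‖w_1‖ = 4.6904, so e_1 = (0.6396, -0.4264, 0.0000, -0.6396).

e_1 = (0.6396, -0.4264, 0.0000, -0.6396)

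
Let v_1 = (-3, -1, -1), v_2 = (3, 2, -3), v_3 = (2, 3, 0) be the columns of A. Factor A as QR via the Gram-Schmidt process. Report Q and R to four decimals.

v_1 = (-3, -1, -1); ‖v_1‖ = 3.3166, so e_1 = (-0.9045, -0.3015, -0.3015).
e_1·v_2 = (-0.9045)·3 + (-0.3015)·2 + (-0.3015)·(-3) = -2.4121.
u_2 = v_2 + 2.4121·e_1 = (0.8182, 1.2727, -3.7273).
‖u_2‖ = 4.0227, so e_2 = (0.2034, 0.3164, -0.9266).
e_1·v_3 = (-0.9045)·2 + (-0.3015)·3 + (-0.3015)·0 = -2.7136; e_2·v_3 = 0.2034·2 + 0.3164·3 + (-0.9266)·0 = 1.3560.
u_3 = v_3 + 2.7136·e_1 − 1.3560·e_2 = (-0.7303, 1.7528, 0.4382).
‖u_3‖ = 1.9488, so e_3 = (-0.3748, 0.8994, 0.2249).

Q = [[-0.9045, 0.2034, -0.3748], [-0.3015, 0.3164, 0.8994], [-0.3015, -0.9266, 0.2249]], R = [[3.3166, -2.4121, -2.7136], [0.0000, 4.0227, 1.3560], [0.0000, 0.0000, 1.9488]]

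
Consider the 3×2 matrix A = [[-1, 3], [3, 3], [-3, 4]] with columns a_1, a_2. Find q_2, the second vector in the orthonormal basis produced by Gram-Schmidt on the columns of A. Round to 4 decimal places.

q_2 = (0.4737, 0.6967, 0.5387)

a_1 = (-1, 3, -3); ‖a_1‖ = 4.3589, so q_1 = (-0.2294, 0.6882, -0.6882).
q_1·a_2 = (-0.2294)·3 + 0.6882·3 + (-0.6882)·4 = -1.3765.
u_2 = a_2 + 1.3765·q_1 = (2.6842, 3.9474, 3.0526).
‖u_2‖ = 5.6662, so q_2 = (0.4737, 0.6967, 0.5387).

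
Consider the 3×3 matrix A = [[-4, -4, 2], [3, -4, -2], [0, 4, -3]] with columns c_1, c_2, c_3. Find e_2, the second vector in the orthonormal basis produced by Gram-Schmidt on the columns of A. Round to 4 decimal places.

c_1 = (-4, 3, 0); ‖c_1‖ = 5.0000, so e_1 = (-0.8000, 0.6000, 0.0000).
e_1·c_2 = (-0.8000)·(-4) + 0.6000·(-4) + 0.0000·4 = 0.8000.
u_2 = c_2 − 0.8000·e_1 = (-3.3600, -4.4800, 4.0000).
‖u_2‖ = 6.8819, so e_2 = (-0.4882, -0.6510, 0.5812).

e_2 = (-0.4882, -0.6510, 0.5812)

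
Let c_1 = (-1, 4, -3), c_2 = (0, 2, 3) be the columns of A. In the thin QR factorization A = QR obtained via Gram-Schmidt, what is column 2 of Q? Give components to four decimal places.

e_2 = (-0.0107, 0.5983, 0.8012)

e_1 = c_1/‖c_1‖ = (-1, 4, -3)/5.0990 = (-0.1961, 0.7845, -0.5883).
r_{12} = e_1·c_2 = -0.1961.
u_2 = c_2 + 0.1961·e_1 = (-0.0385, 2.1538, 2.8846).
‖u_2‖ = 3.6002, so e_2 = (-0.0107, 0.5983, 0.8012).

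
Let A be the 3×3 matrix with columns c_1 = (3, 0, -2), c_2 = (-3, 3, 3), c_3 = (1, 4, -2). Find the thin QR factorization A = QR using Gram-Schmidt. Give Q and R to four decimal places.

c_1 = (3, 0, -2); ‖c_1‖ = 3.6056, so e_1 = (0.8321, 0.0000, -0.5547).
e_1·c_2 = 0.8321·(-3) + 0.0000·3 + (-0.5547)·3 = -4.1603.
u_2 = c_2 + 4.1603·e_1 = (0.4615, 3.0000, 0.6923).
‖u_2‖ = 3.1132, so e_2 = (0.1482, 0.9636, 0.2224).
e_1·c_3 = 0.8321·1 + 0.0000·4 + (-0.5547)·(-2) = 1.9415; e_2·c_3 = 0.1482·1 + 0.9636·4 + 0.2224·(-2) = 3.5580.
u_3 = c_3 − 1.9415·e_1 − 3.5580·e_2 = (-1.1429, 0.5714, -1.7143).
‖u_3‖ = 2.1381, so e_3 = (-0.5345, 0.2673, -0.8018).

Q = [[0.8321, 0.1482, -0.5345], [0.0000, 0.9636, 0.2673], [-0.5547, 0.2224, -0.8018]], R = [[3.6056, -4.1603, 1.9415], [0.0000, 3.1132, 3.5580], [0.0000, 0.0000, 2.1381]]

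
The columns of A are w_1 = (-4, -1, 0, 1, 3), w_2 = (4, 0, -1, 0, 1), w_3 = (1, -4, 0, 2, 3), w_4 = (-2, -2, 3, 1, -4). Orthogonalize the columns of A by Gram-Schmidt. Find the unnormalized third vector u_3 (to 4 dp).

u_3 = (0.4574, -3.0883, 1.0473, 1.0883, -0.7823)

w_1 = (-4, -1, 0, 1, 3); ‖w_1‖ = 5.1962, so q_1 = (-0.7698, -0.1925, 0.0000, 0.1925, 0.5774).
q_1·w_2 = (-0.7698)·4 + (-0.1925)·0 + 0.0000·(-1) + 0.1925·0 + 0.5774·1 = -2.5019.
u_2 = w_2 + 2.5019·q_1 = (2.0741, -0.4815, -1.0000, 0.4815, 2.4444).
‖u_2‖ = 3.4265, so q_2 = (0.6053, -0.1405, -0.2918, 0.1405, 0.7134).
q_1·w_3 = (-0.7698)·1 + (-0.1925)·(-4) + 0.0000·0 + 0.1925·2 + 0.5774·3 = 2.1170; q_2·w_3 = 0.6053·1 + (-0.1405)·(-4) + (-0.2918)·0 + 0.1405·2 + 0.7134·3 = 3.5886.
u_3 = w_3 − 2.1170·q_1 − 3.5886·q_2 = (0.4574, -3.0883, 1.0473, 1.0883, -0.7823).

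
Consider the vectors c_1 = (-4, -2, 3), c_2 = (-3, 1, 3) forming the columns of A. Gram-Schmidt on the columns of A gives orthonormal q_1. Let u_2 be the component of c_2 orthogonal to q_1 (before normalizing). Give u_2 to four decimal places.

u_2 = (-0.3793, 2.3103, 1.0345)

c_1 = (-4, -2, 3); ‖c_1‖ = 5.3852, so q_1 = (-0.7428, -0.3714, 0.5571).
q_1·c_2 = (-0.7428)·(-3) + (-0.3714)·1 + 0.5571·3 = 3.5282.
u_2 = c_2 − 3.5282·q_1 = (-0.3793, 2.3103, 1.0345).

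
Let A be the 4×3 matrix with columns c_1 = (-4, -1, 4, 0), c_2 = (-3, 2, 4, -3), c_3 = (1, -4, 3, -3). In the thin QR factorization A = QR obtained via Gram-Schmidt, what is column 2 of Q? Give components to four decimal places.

c_1 = (-4, -1, 4, 0); ‖c_1‖ = 5.7446, so e_1 = (-0.6963, -0.1741, 0.6963, 0.0000).
e_1·c_2 = (-0.6963)·(-3) + (-0.1741)·2 + 0.6963·4 + 0.0000·(-3) = 4.5260.
u_2 = c_2 − 4.5260·e_1 = (0.1515, 2.7879, 0.8485, -3.0000).
‖u_2‖ = 4.1851, so e_2 = (0.0362, 0.6661, 0.2027, -0.7168).

e_2 = (0.0362, 0.6661, 0.2027, -0.7168)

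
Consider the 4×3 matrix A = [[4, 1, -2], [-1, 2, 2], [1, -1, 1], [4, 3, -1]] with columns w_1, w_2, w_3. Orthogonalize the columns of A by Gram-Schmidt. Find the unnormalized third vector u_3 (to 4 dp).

q_1 = w_1/‖w_1‖ = (4, -1, 1, 4)/5.8310 = (0.6860, -0.1715, 0.1715, 0.6860).
r_{12} = q_1·w_2 = 2.2295.
u_2 = w_2 − 2.2295·q_1 = (-0.5294, 2.3824, -1.3824, 1.4706).
‖u_2‖ = 3.1669, so q_2 = (-0.1672, 0.7523, -0.4365, 0.4644).
r_{13} = q_1·w_3 = -2.2295; r_{23} = q_2·w_3 = 0.9380.
u_3 = w_3 + 2.2295·q_1 − 0.9380·q_2 = (-0.3138, 0.9120, 1.7918, 0.0938).

u_3 = (-0.3138, 0.9120, 1.7918, 0.0938)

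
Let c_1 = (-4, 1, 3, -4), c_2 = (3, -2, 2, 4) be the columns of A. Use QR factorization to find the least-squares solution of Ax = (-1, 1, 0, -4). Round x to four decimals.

x = (0.2333, -0.4667)

c_1 = (-4, 1, 3, -4); ‖c_1‖ = 6.4807, so e_1 = (-0.6172, 0.1543, 0.4629, -0.6172).
e_1·c_2 = (-0.6172)·3 + 0.1543·(-2) + 0.4629·2 + (-0.6172)·4 = -3.7033.
u_2 = c_2 + 3.7033·e_1 = (0.7143, -1.4286, 3.7143, 1.7143).
‖u_2‖ = 4.3916, so e_2 = (0.1627, -0.3253, 0.8458, 0.3904).
Qᵀb = (3.2404, -2.0494).
Back-substitute: x_2 = -2.0494/4.3916 = -0.4667.
x_1 = (3.2404 + 3.7033·(-0.4667))/6.4807 = 0.2333.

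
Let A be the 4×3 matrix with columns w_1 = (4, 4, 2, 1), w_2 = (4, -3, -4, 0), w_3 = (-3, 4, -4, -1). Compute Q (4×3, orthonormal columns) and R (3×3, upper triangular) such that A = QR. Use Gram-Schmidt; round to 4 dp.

Q = [[0.6576, 0.6959, -0.2428], [0.6576, -0.4031, 0.6362], [0.3288, -0.5941, -0.7199], [0.1644, 0.0170, -0.1339]], R = [[6.0828, -0.6576, -0.8220], [0.0000, 6.3693, -1.3409], [0.0000, 0.0000, 6.2870]]

w_1 = (4, 4, 2, 1); ‖w_1‖ = 6.0828, so q_1 = (0.6576, 0.6576, 0.3288, 0.1644).
q_1·w_2 = 0.6576·4 + 0.6576·(-3) + 0.3288·(-4) + 0.1644·0 = -0.6576.
u_2 = w_2 + 0.6576·q_1 = (4.4324, -2.5676, -3.7838, 0.1081).
‖u_2‖ = 6.3693, so q_2 = (0.6959, -0.4031, -0.5941, 0.0170).
q_1·w_3 = 0.6576·(-3) + 0.6576·4 + 0.3288·(-4) + 0.1644·(-1) = -0.8220; q_2·w_3 = 0.6959·(-3) + (-0.4031)·4 + (-0.5941)·(-4) + 0.0170·(-1) = -1.3409.
u_3 = w_3 + 0.8220·q_1 + 1.3409·q_2 = (-1.5263, 4.0000, -4.5263, -0.8421).
‖u_3‖ = 6.2870, so q_3 = (-0.2428, 0.6362, -0.7199, -0.1339).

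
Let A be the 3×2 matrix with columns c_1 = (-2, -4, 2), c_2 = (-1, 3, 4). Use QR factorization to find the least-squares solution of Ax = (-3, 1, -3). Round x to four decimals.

e_1 = c_1/‖c_1‖ = (-2, -4, 2)/4.8990 = (-0.4082, -0.8165, 0.4082).
r_{12} = e_1·c_2 = -0.4082.
u_2 = c_2 + 0.4082·e_1 = (-1.1667, 2.6667, 4.1667).
‖u_2‖ = 5.0827, so e_2 = (-0.2295, 0.5247, 0.8198).
Qᵀb = (-0.8165, -1.2461).
Back-substitute: x_2 = -1.2461/5.0827 = -0.2452.
x_1 = (-0.8165 + 0.4082·(-0.2452))/4.8990 = -0.1871.

x = (-0.1871, -0.2452)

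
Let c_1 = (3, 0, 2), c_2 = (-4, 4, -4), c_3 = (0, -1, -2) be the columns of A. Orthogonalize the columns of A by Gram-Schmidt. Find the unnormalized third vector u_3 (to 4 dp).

u_3 = (1.0000, -0.5000, -1.5000)

e_1 = c_1/‖c_1‖ = (3, 0, 2)/3.6056 = (0.8321, 0.0000, 0.5547).
r_{12} = e_1·c_2 = -5.5470.
u_2 = c_2 + 5.5470·e_1 = (0.6154, 4.0000, -0.9231).
‖u_2‖ = 4.1510, so e_2 = (0.1482, 0.9636, -0.2224).
r_{13} = e_1·c_3 = -1.1094; r_{23} = e_2·c_3 = -0.5189.
u_3 = c_3 + 1.1094·e_1 + 0.5189·e_2 = (1.0000, -0.5000, -1.5000).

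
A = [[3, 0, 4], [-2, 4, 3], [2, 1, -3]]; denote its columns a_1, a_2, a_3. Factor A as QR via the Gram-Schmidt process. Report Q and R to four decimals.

Q = [[0.7276, 0.2745, 0.6287], [-0.4851, 0.8539, 0.1886], [0.4851, 0.4422, -0.7544]], R = [[4.1231, -1.4552, 0.0000], [0.0000, 3.8578, 2.3330], [0.0000, 0.0000, 5.3439]]

a_1 = (3, -2, 2); ‖a_1‖ = 4.1231, so e_1 = (0.7276, -0.4851, 0.4851).
e_1·a_2 = 0.7276·0 + (-0.4851)·4 + 0.4851·1 = -1.4552.
u_2 = a_2 + 1.4552·e_1 = (1.0588, 3.2941, 1.7059).
‖u_2‖ = 3.8578, so e_2 = (0.2745, 0.8539, 0.4422).
e_1·a_3 = 0.7276·4 + (-0.4851)·3 + 0.4851·(-3) = 0.0000; e_2·a_3 = 0.2745·4 + 0.8539·3 + 0.4422·(-3) = 2.3330.
u_3 = a_3 + 0.0000·e_1 − 2.3330·e_2 = (3.3597, 1.0079, -4.0316).
‖u_3‖ = 5.3439, so e_3 = (0.6287, 0.1886, -0.7544).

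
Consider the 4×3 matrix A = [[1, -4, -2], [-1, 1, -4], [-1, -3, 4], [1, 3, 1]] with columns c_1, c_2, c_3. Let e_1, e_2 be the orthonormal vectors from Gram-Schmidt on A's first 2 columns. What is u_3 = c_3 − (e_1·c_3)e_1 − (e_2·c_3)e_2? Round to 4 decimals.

u_3 = (-2.3309, -4.0791, 3.3741, 1.6259)

c_1 = (1, -1, -1, 1); ‖c_1‖ = 2.0000, so e_1 = (0.5000, -0.5000, -0.5000, 0.5000).
e_1·c_2 = 0.5000·(-4) + (-0.5000)·1 + (-0.5000)·(-3) + 0.5000·3 = 0.5000.
u_2 = c_2 − 0.5000·e_1 = (-4.2500, 1.2500, -2.7500, 2.7500).
‖u_2‖ = 5.8949, so e_2 = (-0.7210, 0.2120, -0.4665, 0.4665).
e_1·c_3 = 0.5000·(-2) + (-0.5000)·(-4) + (-0.5000)·4 + 0.5000·1 = -0.5000; e_2·c_3 = (-0.7210)·(-2) + 0.2120·(-4) + (-0.4665)·4 + 0.4665·1 = -0.8058.
u_3 = c_3 + 0.5000·e_1 + 0.8058·e_2 = (-2.3309, -4.0791, 3.3741, 1.6259).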